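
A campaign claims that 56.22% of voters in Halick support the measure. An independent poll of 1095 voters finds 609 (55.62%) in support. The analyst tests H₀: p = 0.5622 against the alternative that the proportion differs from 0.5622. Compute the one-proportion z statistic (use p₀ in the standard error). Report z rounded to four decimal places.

z = -0.4026

p̂ = 609/1095 ≈ 0.556164.
Under H₀, SE = √(0.5622·0.4378/1095) = √(0.000224777) = 0.014993.
z = (0.556164 − 0.5622)/0.014993 = -0.006036/0.014993 = -0.4026.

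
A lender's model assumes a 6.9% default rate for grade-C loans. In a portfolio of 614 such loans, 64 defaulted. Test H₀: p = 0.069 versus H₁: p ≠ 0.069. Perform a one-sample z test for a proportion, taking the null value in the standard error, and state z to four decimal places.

z = 3.4447

p̂ = 64/614 = 0.1042345.
Under H₀, SE = √(0.069·0.931/614) = √(0.000104624) = 0.0102286.
z = (0.1042345 − 0.069)/0.0102286 = 0.0352345/0.0102286 = 3.4447.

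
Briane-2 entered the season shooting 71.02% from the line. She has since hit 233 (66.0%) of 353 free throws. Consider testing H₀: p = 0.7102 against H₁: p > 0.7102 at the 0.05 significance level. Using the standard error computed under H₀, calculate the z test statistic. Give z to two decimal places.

z = -2.08

p̂ = 233/353 = 0.6601.
SE = √(p₀(1−p₀)/n) = √(0.20582/353) = 0.0241.
z = (0.6601 − 0.7102)/0.0241 = -0.0501/0.0241 = -2.08.
p-value = P(Z > -2.077) ≈ 0.9811; since p > α = 0.05, fail to reject H₀.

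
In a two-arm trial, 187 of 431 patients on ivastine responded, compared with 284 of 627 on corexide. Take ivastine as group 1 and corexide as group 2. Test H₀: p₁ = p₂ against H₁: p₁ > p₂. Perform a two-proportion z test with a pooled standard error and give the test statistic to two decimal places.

p̂₁ = 187/431 = 0.4339, p̂₂ = 284/627 = 0.4530.
Pooled p̂ = (187+284)/(431+627) = 471/1058 = 0.4452.
SE = √(0.246995 × 0.00391508) = 0.0311.
z = (0.4339 − 0.4530)/0.0311 = -0.0191/0.0311 = -0.61.

z = -0.61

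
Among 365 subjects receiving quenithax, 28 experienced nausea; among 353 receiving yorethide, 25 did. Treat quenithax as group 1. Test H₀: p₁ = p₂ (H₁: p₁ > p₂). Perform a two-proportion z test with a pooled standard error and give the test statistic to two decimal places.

p̂₁ = 28/365 = 0.0767, p̂₂ = 25/353 = 0.0708.
Pooled p̂ = (28+25)/(365+353) = 53/718 = 0.0738.
SE = √(p̂(1−p̂)(1/n₁+1/n₂)) = √(0.0738·0.9262·0.00557259) = √(0.000380983) = 0.0195.
z = (0.0767 − 0.0708)/0.0195 = 0.0059/0.0195 = 0.30.
p-value = P(Z > 0.302) ≈ 0.3814.

z = 0.30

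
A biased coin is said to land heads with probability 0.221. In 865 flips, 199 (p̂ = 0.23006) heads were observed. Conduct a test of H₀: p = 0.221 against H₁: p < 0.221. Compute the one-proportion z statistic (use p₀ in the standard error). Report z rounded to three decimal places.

z = 0.642

p̂ = 199/865 = 0.23006.
Standard error under H₀: √(0.221×0.779/865) = 0.01411.
z = (0.23006 − 0.221)/0.01411 = 0.00906/0.01411 = 0.642.
p-value = P(Z < 0.642) ≈ 0.7396.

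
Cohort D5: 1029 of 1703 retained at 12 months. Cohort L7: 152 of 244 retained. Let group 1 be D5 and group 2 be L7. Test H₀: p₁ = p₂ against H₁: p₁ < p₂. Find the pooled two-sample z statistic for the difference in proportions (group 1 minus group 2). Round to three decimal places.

z = -0.560

p̂₁ = 1029/1703 = 0.60423, p̂₂ = 152/244 = 0.62295.
Pooled p̂ = (1029+152)/(1703+244) = 1181/1947 = 0.60657.
SE = √(0.238642 × 0.00468556) = 0.03344.
z = (0.60423 − 0.62295)/0.03344 = -0.01872/0.03344 = -0.560.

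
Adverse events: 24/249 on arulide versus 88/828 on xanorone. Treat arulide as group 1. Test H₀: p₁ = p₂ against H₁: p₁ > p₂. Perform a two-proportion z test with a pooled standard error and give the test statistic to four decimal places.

z = -0.4485

p̂₁ = 24/249 ≈ 0.096386, p̂₂ = 88/828 ≈ 0.106280.
Pooled p̂ = (24+88)/(249+828) = 112/1077 = 0.103993.
SE = √(p̂(1−p̂)(1/n₁+1/n₂)) = √(0.103993·0.896007·0.00522379) = √(0.000486743) = 0.022062.
z = (0.096386 − 0.106280)/0.022062 = -0.009894/0.022062 = -0.4485.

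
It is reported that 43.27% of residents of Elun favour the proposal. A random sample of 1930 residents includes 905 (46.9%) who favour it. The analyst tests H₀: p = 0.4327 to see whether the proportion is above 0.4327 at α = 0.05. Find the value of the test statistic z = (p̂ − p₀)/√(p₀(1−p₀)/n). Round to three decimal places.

p̂ = 905/1930 ≈ 0.468912.
SE = √(p₀(1−p₀)/n) = √(0.24547/1930) = 0.011278.
z = (0.468912 − 0.4327)/0.011278 = 0.036212/0.011278 = 3.211.
p-value = P(Z > 3.211) ≈ 0.0007. With α = 0.05, reject H₀.

z = 3.211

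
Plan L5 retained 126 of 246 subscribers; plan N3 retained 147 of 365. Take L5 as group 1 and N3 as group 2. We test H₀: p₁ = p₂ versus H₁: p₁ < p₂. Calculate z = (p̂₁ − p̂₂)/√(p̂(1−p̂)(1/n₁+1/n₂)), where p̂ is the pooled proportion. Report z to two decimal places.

p̂₁ = 126/246 = 0.5122, p̂₂ = 147/365 = 0.4027.
Pooled p̂ = (126+147)/(246+365) = 273/611 = 0.4468.
SE = √(0.247171 × 0.00680477) = 0.0410.
z = (0.5122 − 0.4027)/0.0410 = 0.1095/0.0410 = 2.67.

z = 2.67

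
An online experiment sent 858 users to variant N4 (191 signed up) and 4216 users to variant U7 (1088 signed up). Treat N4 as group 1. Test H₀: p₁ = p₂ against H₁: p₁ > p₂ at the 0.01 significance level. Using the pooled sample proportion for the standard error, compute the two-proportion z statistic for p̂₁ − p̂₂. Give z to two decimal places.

z = -2.18

p̂₁ = 191/858 ≈ 0.2226, p̂₂ = 1088/4216 ≈ 0.2581.
Pooled p̂ = (191+1088)/(858+4216) = 1279/5074 = 0.2521.
SE = √(p̂(1−p̂)(1/n₁+1/n₂)) = √(0.2521·0.7479·0.00140269) = √(0.00026445) = 0.0163.
z = (0.2226 − 0.2581)/0.0163 = -0.0355/0.0163 = -2.18.
p-value = P(Z > -2.180) ≈ 0.9854. With α = 0.01, fail to reject H₀.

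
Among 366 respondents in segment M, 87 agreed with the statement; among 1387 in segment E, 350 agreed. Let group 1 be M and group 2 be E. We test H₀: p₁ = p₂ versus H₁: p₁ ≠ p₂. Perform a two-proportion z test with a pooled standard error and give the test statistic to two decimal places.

z = -0.58

p̂₁ = 87/366 ≈ 0.23770, p̂₂ = 350/1387 ≈ 0.25234.
Pooled p̂ = (87+350)/(366+1387) = 437/1753 = 0.24929.
SE = √(0.187143 × 0.00345322) = 0.02542.
z = (0.23770 − 0.25234)/0.02542 = -0.01464/0.02542 = -0.58.
p-value = 2·P(Z > 0.576) ≈ 0.5647.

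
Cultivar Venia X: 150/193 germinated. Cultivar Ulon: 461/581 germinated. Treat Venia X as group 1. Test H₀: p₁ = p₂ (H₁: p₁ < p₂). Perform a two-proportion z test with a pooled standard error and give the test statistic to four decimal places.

z = -0.4799

p̂₁ = 150/193 ≈ 0.777202, p̂₂ = 461/581 ≈ 0.793460.
Pooled p̂ = (150+461)/(193+581) = 611/774 = 0.789406.
SE = √(p̂(1−p̂)(1/n₁+1/n₂)) = √(0.789406·0.210594·0.00690252) = √(0.0011475) = 0.033875.
z = (0.777202 − 0.793460)/0.033875 = -0.016258/0.033875 = -0.4799.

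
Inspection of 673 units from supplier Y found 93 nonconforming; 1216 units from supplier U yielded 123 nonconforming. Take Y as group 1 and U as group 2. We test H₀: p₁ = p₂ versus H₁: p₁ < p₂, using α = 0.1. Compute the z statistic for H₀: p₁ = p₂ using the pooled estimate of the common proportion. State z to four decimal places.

z = 2.4224

p̂₁ = 93/673 ≈ 0.138187, p̂₂ = 123/1216 ≈ 0.101151.
Pooled p̂ = (93+123)/(673+1216) = 216/1889 = 0.114346.
SE = √(0.101271 × 0.00230825) = 0.015289.
z = (0.138187 − 0.101151)/0.015289 = 0.037036/0.015289 = 2.4224.
p-value = P(Z < 2.422) ≈ 0.9923, so at α = 0.1 we fail to reject H₀.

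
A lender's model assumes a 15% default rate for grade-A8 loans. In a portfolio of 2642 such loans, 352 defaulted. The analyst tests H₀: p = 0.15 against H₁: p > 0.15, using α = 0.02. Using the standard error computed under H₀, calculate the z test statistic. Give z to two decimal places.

p̂ = 352/2642 = 0.13323.
Under H₀, SE = √(0.15·0.85/2642) = √(4.82589e-05) = 0.00695.
z = (0.13323 − 0.15)/0.00695 = -0.01677/0.00695 = -2.41.
p-value = P(Z > -2.414) ≈ 0.9921; since p > α = 0.02, fail to reject H₀.

z = -2.41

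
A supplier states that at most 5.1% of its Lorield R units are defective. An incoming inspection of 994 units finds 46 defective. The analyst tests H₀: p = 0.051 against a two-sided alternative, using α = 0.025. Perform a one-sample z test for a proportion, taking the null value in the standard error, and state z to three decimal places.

z = -0.677

p̂ = 46/994 ≈ 0.046278.
SE = √(p₀(1−p₀)/n) = √(0.048399/994) = 0.006978.
z = (0.046278 − 0.051)/0.006978 = -0.004722/0.006978 = -0.677.
Two-sided p-value ≈ 2·Φ(−0.677) = 0.4986, so at α = 0.025 we fail to reject H₀.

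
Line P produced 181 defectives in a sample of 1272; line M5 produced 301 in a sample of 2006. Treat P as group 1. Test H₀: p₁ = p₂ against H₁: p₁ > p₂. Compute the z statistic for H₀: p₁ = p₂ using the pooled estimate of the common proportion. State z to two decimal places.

p̂₁ = 181/1272 = 0.1423, p̂₂ = 301/2006 = 0.1500.
Pooled p̂ = (181+301)/(1272+2006) = 482/3278 = 0.1470.
SE = √(p̂(1−p̂)(1/n₁+1/n₂)) = √(0.1470·0.8530·0.00128467) = √(0.000161123) = 0.0127.
z = (0.1423 − 0.1500)/0.0127 = -0.0077/0.0127 = -0.61.
p-value = P(Z > -0.611) ≈ 0.7294.

z = -0.61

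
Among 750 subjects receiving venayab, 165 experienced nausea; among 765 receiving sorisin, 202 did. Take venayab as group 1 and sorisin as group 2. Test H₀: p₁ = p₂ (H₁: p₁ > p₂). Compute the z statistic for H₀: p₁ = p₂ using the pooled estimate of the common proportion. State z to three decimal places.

p̂₁ = 165/750 ≈ 0.220000, p̂₂ = 202/765 ≈ 0.264052.
Pooled p̂ = (165+202)/(750+765) = 367/1515 = 0.242244.
SE = √(0.183562 × 0.00264052) = 0.022016.
z = (0.220000 − 0.264052)/0.022016 = -0.044052/0.022016 = -2.001.
p-value = P(Z > -2.001) ≈ 0.9773.

z = -2.001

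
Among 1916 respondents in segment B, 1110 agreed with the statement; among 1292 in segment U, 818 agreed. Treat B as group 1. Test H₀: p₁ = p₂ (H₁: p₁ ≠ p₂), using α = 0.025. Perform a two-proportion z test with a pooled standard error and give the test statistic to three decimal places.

p̂₁ = 1110/1916 ≈ 0.57933, p̂₂ = 818/1292 ≈ 0.63313.
Pooled p̂ = (1110+818)/(1916+1292) = 1928/3208 = 0.60100.
SE = √(p̂(1−p̂)(1/n₁+1/n₂)) = √(0.60100·0.39900·0.00129591) = √(0.00031076) = 0.01763.
z = (0.57933 − 0.63313)/0.01763 = -0.05380/0.01763 = -3.052.
p-value = 2·P(Z > 3.052) ≈ 0.0023; since p < α = 0.025, reject H₀.

z = -3.052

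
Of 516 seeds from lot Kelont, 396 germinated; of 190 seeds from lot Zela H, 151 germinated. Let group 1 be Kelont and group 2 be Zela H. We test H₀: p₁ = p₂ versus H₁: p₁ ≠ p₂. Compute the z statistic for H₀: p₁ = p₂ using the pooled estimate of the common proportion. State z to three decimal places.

z = -0.770

p̂₁ = 396/516 = 0.76744, p̂₂ = 151/190 = 0.79474.
Pooled p̂ = (396+151)/(516+190) = 547/706 = 0.77479.
SE = √(p̂(1−p̂)(1/n₁+1/n₂)) = √(0.77479·0.22521·0.00720114) = √(0.00125654) = 0.03545.
z = (0.76744 − 0.79474)/0.03545 = -0.02730/0.03545 = -0.770.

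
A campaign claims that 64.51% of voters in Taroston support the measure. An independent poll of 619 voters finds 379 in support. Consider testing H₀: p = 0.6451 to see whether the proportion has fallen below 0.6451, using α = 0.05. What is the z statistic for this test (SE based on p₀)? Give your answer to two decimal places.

z = -1.71

p̂ = 379/619 ≈ 0.6123.
Under H₀, SE = √(0.6451·0.3549/619) = √(0.000369864) = 0.0192.
z = (0.6123 − 0.6451)/0.0192 = -0.0328/0.0192 = -1.71.
p-value = P(Z < -1.707) ≈ 0.0439. With α = 0.05, reject H₀.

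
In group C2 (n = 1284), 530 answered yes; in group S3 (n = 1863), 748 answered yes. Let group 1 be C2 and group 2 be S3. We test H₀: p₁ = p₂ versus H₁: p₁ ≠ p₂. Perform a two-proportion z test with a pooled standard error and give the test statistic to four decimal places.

z = 0.6327

p̂₁ = 530/1284 = 0.412773, p̂₂ = 748/1863 = 0.401503.
Pooled p̂ = (530+748)/(1284+1863) = 1278/3147 = 0.406101.
SE = √(p̂(1−p̂)(1/n₁+1/n₂)) = √(0.406101·0.593899·0.00131558) = √(0.000317297) = 0.017813.
z = (0.412773 − 0.401503)/0.017813 = 0.011270/0.017813 = 0.6327.
p-value = 2·P(Z > 0.633) ≈ 0.5269.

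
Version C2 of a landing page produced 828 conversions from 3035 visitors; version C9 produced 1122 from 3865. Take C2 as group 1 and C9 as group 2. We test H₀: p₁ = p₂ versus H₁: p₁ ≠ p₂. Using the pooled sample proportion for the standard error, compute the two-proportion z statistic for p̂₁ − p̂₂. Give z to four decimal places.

p̂₁ = 828/3035 = 0.2728171, p̂₂ = 1122/3865 = 0.2902975.
Pooled p̂ = (828+1122)/(3035+3865) = 1950/6900 = 0.2826087.
SE = √(p̂(1−p̂)(1/n₁+1/n₂)) = √(0.2826087·0.7173913·0.000588222) = √(0.000119257) = 0.0109205.
z = (0.2728171 − 0.2902975)/0.0109205 = -0.0174804/0.0109205 = -1.6007.

z = -1.6007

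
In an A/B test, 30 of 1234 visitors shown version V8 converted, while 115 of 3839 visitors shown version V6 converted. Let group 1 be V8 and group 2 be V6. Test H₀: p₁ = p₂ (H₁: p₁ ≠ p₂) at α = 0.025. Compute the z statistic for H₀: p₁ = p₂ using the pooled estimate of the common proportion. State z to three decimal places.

z = -1.035

p̂₁ = 30/1234 = 0.024311, p̂₂ = 115/3839 = 0.029956.
Pooled p̂ = (30+115)/(1234+3839) = 145/5073 = 0.028583.
SE = √(p̂(1−p̂)(1/n₁+1/n₂)) = √(0.028583·0.971417·0.00107086) = √(2.97331e-05) = 0.005453.
z = (0.024311 − 0.029956)/0.005453 = -0.005645/0.005453 = -1.035.
Two-sided p-value ≈ 2·Φ(−1.035) = 0.3006, so at α = 0.025 we fail to reject H₀.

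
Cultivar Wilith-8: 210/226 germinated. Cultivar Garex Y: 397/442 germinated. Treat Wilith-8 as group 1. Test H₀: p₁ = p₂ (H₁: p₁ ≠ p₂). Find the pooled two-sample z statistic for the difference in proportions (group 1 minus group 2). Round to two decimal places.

z = 1.32

p̂₁ = 210/226 = 0.92920, p̂₂ = 397/442 = 0.89819.
Pooled p̂ = (210+397)/(226+442) = 607/668 = 0.90868.
SE = √(p̂(1−p̂)(1/n₁+1/n₂)) = √(0.90868·0.09132·0.00668722) = √(0.000554896) = 0.02356.
z = (0.92920 − 0.89819)/0.02356 = 0.03101/0.02356 = 1.32.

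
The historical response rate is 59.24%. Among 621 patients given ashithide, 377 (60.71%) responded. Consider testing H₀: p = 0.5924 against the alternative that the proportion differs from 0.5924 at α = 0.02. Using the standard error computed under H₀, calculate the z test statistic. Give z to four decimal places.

z = 0.7447

p̂ = 377/621 = 0.607085.
Under H₀, SE = √(0.5924·0.4076/621) = √(0.000388828) = 0.019719.
z = (0.607085 − 0.5924)/0.019719 = 0.014685/0.019719 = 0.7447.
Two-sided p-value ≈ 2·Φ(−0.745) = 0.4564; since p > α = 0.02, fail to reject H₀.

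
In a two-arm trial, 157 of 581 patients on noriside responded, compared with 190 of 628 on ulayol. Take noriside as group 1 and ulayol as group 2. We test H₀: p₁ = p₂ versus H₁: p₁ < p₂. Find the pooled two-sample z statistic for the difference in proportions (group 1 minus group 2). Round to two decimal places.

p̂₁ = 157/581 = 0.2702, p̂₂ = 190/628 = 0.3025.
Pooled p̂ = (157+190)/(581+628) = 347/1209 = 0.2870.
SE = √(0.204637 × 0.00331353) = 0.0260.
z = (0.2702 − 0.3025)/0.0260 = -0.0323/0.0260 = -1.24.
p-value = P(Z < -1.241) ≈ 0.1072.

z = -1.24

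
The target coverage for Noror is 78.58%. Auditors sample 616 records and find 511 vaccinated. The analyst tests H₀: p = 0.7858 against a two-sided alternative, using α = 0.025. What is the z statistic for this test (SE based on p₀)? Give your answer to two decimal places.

p̂ = 511/616 = 0.8295.
SE = √(p₀(1−p₀)/n) = √(0.16832/616) = 0.0165.
z = (0.8295 − 0.7858)/0.0165 = 0.0437/0.0165 = 2.65.
p-value = 2·P(Z > 2.646) ≈ 0.0081, so at α = 0.025 we reject H₀.

z = 2.65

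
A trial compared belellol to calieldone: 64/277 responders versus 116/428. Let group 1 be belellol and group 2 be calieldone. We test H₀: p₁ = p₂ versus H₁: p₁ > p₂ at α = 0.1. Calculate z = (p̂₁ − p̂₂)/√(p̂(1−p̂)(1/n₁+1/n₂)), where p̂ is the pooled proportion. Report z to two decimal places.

z = -1.19

p̂₁ = 64/277 = 0.2310, p̂₂ = 116/428 = 0.2710.
Pooled p̂ = (64+116)/(277+428) = 180/705 = 0.2553.
SE = √(p̂(1−p̂)(1/n₁+1/n₂)) = √(0.2553·0.7447·0.00594656) = √(0.00113063) = 0.0336.
z = (0.2310 − 0.2710)/0.0336 = -0.0400/0.0336 = -1.19.
p-value = P(Z > -1.189) ≈ 0.8828; since p > α = 0.1, fail to reject H₀.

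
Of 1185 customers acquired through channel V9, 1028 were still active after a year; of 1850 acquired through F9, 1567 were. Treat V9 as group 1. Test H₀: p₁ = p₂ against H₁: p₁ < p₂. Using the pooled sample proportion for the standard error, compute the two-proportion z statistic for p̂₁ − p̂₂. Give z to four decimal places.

p̂₁ = 1028/1185 = 0.8675105, p̂₂ = 1567/1850 = 0.8470270.
Pooled p̂ = (1028+1567)/(1185+1850) = 2595/3035 = 0.8550247.
SE = √(0.123957 × 0.00138442) = 0.0131000.
z = (0.8675105 − 0.8470270)/0.0131000 = 0.0204835/0.0131000 = 1.5636.

z = 1.5636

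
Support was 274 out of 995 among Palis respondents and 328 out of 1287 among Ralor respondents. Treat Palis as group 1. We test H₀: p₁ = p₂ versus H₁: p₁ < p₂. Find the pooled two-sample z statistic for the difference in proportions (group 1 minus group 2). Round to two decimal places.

p̂₁ = 274/995 = 0.2754, p̂₂ = 328/1287 = 0.2549.
Pooled p̂ = (274+328)/(995+1287) = 602/2282 = 0.2638.
SE = √(0.194211 × 0.00178203) = 0.0186.
z = (0.2754 − 0.2549)/0.0186 = 0.0205/0.0186 = 1.10.
p-value = P(Z < 1.103) ≈ 0.8650.

z = 1.10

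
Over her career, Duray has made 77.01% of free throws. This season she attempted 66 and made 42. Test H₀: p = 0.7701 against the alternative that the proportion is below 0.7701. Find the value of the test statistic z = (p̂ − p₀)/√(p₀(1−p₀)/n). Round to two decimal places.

p̂ = 42/66 = 0.6364.
SE = √(p₀(1−p₀)/n) = √(0.17705/66) = 0.0518.
z = (0.6364 − 0.7701)/0.0518 = -0.1337/0.0518 = -2.58.

z = -2.58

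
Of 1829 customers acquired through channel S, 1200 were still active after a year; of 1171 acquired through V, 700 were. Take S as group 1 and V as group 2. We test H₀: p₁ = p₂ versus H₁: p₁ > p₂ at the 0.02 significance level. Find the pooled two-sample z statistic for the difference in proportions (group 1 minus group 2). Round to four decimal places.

z = 3.2334

p̂₁ = 1200/1829 ≈ 0.6560962, p̂₂ = 700/1171 ≈ 0.5977797.
Pooled p̂ = (1200+700)/(1829+1171) = 1900/3000 = 0.6333333.
SE = √(0.232222 × 0.00140072) = 0.0180355.
z = (0.6560962 − 0.5977797)/0.0180355 = 0.0583165/0.0180355 = 3.2334.
p-value = P(Z > 3.233) ≈ 0.0006. With α = 0.02, reject H₀.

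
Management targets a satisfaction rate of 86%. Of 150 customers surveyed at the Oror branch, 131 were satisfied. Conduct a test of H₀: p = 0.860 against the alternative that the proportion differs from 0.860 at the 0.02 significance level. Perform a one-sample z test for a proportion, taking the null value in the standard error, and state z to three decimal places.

p̂ = 131/150 = 0.87333.
Under H₀, SE = √(0.86·0.14/150) = √(0.000802667) = 0.02833.
z = (0.87333 − 0.86)/0.02833 = 0.01333/0.02833 = 0.471.
Two-sided p-value ≈ 2·Φ(−0.471) = 0.6379; since p > α = 0.02, fail to reject H₀.

z = 0.471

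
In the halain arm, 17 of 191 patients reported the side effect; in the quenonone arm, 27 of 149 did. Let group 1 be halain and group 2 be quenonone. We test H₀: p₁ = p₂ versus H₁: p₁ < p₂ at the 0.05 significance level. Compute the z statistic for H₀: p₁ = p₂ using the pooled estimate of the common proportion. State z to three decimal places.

z = -2.513

p̂₁ = 17/191 = 0.08901, p̂₂ = 27/149 = 0.18121.
Pooled p̂ = (17+27)/(191+149) = 44/340 = 0.12941.
SE = √(p̂(1−p̂)(1/n₁+1/n₂)) = √(0.12941·0.87059·0.011947) = √(0.001346) = 0.03669.
z = (0.08901 − 0.18121)/0.03669 = -0.09220/0.03669 = -2.513.
p-value = P(Z < -2.513) ≈ 0.0060. With α = 0.05, reject H₀.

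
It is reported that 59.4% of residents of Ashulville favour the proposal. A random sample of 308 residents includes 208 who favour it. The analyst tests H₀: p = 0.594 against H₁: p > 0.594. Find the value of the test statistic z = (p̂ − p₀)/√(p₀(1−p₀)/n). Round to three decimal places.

z = 2.906

p̂ = 208/308 = 0.67532.
SE = √(p₀(1−p₀)/n) = √(0.24116/308) = 0.02798.
z = (0.67532 − 0.594)/0.02798 = 0.08132/0.02798 = 2.906.
p-value = P(Z > 2.906) ≈ 0.0018.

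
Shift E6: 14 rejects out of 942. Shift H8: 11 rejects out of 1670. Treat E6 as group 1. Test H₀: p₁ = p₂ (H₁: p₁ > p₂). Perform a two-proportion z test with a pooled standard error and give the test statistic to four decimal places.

p̂₁ = 14/942 ≈ 0.01486200, p̂₂ = 11/1670 ≈ 0.00658683.
Pooled p̂ = (14+11)/(942+1670) = 25/2612 = 0.00957121.
SE = √(p̂(1−p̂)(1/n₁+1/n₂)) = √(0.00957121·0.99042879·0.00166037) = √(1.57397e-05) = 0.00396733.
z = (0.01486200 − 0.00658683)/0.00396733 = 0.00827517/0.00396733 = 2.0858.

z = 2.0858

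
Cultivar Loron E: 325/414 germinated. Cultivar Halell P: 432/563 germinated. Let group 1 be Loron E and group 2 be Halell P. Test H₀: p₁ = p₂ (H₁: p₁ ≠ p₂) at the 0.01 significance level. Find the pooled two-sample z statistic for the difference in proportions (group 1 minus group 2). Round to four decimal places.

p̂₁ = 325/414 ≈ 0.785024, p̂₂ = 432/563 ≈ 0.767318.
Pooled p̂ = (325+432)/(414+563) = 757/977 = 0.774821.
SE = √(0.174473 × 0.00419166) = 0.027043.
z = (0.785024 − 0.767318)/0.027043 = 0.017706/0.027043 = 0.6547.
p-value = 2·P(Z > 0.655) ≈ 0.5126, so at α = 0.01 we fail to reject H₀.

z = 0.6547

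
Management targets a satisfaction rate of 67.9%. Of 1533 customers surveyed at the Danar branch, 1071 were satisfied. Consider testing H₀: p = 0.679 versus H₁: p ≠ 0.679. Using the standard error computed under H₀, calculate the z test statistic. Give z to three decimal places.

z = 1.646

p̂ = 1071/1533 = 0.698630.
SE = √(p₀(1−p₀)/n) = √(0.21796/1533) = 0.011924.
z = (0.698630 − 0.679)/0.011924 = 0.019630/0.011924 = 1.646.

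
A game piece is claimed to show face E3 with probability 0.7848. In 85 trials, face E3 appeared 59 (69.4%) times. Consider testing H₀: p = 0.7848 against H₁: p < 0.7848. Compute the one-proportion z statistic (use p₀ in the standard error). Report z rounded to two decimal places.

z = -2.03

p̂ = 59/85 = 0.6941.
SE = √(p₀(1−p₀)/n) = √(0.16889/85) = 0.0446.
z = (0.6941 − 0.7848)/0.0446 = -0.0907/0.0446 = -2.03.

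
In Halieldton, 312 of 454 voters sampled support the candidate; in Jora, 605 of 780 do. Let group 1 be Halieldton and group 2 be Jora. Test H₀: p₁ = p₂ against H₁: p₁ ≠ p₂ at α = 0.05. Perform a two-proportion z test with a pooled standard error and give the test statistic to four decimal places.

p̂₁ = 312/454 = 0.6872247, p̂₂ = 605/780 = 0.7756410.
Pooled p̂ = (312+605)/(454+780) = 917/1234 = 0.7431118.
SE = √(p̂(1−p̂)(1/n₁+1/n₂)) = √(0.7431118·0.2568882·0.00348469) = √(0.000665216) = 0.0257918.
z = (0.6872247 − 0.7756410)/0.0257918 = -0.0884163/0.0257918 = -3.4281.
p-value = 2·P(Z > 3.428) ≈ 0.0006. With α = 0.05, reject H₀.

z = -3.4281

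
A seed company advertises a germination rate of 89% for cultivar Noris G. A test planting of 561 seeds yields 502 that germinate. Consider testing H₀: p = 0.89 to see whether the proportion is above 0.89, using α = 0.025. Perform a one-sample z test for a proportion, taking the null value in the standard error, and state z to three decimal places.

p̂ = 502/561 ≈ 0.89483.
SE = √(p₀(1−p₀)/n) = √(0.0979/561) = 0.01321.
z = (0.89483 − 0.89)/0.01321 = 0.00483/0.01321 = 0.366.
p-value = P(Z > 0.366) ≈ 0.3573; since p > α = 0.025, fail to reject H₀.

z = 0.366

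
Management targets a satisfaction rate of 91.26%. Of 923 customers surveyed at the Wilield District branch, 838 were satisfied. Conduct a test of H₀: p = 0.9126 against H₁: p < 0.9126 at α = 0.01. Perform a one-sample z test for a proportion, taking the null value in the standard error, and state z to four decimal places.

p̂ = 838/923 = 0.907909.
Standard error under H₀: √(0.9126×0.0874/923) = 0.009296.
z = (0.907909 − 0.9126)/0.009296 = -0.004691/0.009296 = -0.5046.
p-value = P(Z < -0.505) ≈ 0.3069. With α = 0.01, fail to reject H₀.

z = -0.5046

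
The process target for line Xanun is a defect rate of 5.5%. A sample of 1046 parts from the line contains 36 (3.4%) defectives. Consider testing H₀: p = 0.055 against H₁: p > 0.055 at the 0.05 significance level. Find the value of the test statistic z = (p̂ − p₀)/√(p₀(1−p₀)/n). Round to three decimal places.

p̂ = 36/1046 = 0.034417.
Standard error under H₀: √(0.055×0.945/1046) = 0.007049.
z = (0.034417 − 0.055)/0.007049 = -0.020583/0.007049 = -2.920.
p-value = P(Z > -2.920) ≈ 0.9982. With α = 0.05, fail to reject H₀.

z = -2.920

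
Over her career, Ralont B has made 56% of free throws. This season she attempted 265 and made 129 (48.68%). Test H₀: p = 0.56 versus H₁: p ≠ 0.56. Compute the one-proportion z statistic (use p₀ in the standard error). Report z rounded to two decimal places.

z = -2.40

p̂ = 129/265 ≈ 0.4868.
Under H₀, SE = √(0.56·0.44/265) = √(0.000929811) = 0.0305.
z = (0.4868 − 0.56)/0.0305 = -0.0732/0.0305 = -2.40.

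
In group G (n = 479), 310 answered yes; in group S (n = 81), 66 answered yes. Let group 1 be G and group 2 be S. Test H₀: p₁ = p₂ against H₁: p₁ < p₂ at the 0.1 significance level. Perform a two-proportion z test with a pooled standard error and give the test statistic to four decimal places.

p̂₁ = 310/479 = 0.647182, p̂₂ = 66/81 = 0.814815.
Pooled p̂ = (310+66)/(479+81) = 376/560 = 0.671429.
SE = √(0.220612 × 0.0144334) = 0.056429.
z = (0.647182 − 0.814815)/0.056429 = -0.167633/0.056429 = -2.9707.
p-value = P(Z < -2.971) ≈ 0.0015. With α = 0.1, reject H₀.

z = -2.9707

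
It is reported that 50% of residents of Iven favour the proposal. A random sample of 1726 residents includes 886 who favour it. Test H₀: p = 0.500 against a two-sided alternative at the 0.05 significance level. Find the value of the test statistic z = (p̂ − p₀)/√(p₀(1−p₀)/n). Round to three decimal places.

z = 1.107

p̂ = 886/1726 ≈ 0.51333.
Standard error under H₀: √(0.5×0.5/1726) = 0.01204.
z = (0.51333 − 0.5)/0.01204 = 0.01333/0.01204 = 1.107.
Two-sided p-value ≈ 2·Φ(−1.107) = 0.2682, so at α = 0.05 we fail to reject H₀.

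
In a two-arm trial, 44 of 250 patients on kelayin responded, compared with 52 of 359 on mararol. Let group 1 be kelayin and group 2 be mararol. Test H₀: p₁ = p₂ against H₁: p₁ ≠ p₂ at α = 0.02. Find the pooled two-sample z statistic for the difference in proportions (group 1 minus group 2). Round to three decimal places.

p̂₁ = 44/250 = 0.17600, p̂₂ = 52/359 = 0.14485.
Pooled p̂ = (44+52)/(250+359) = 96/609 = 0.15764.
SE = √(p̂(1−p̂)(1/n₁+1/n₂)) = √(0.15764·0.84236·0.00678552) = √(0.000901025) = 0.03002.
z = (0.17600 − 0.14485)/0.03002 = 0.03115/0.03002 = 1.038.
p-value = 2·P(Z > 1.038) ≈ 0.2993. With α = 0.02, fail to reject H₀.

z = 1.038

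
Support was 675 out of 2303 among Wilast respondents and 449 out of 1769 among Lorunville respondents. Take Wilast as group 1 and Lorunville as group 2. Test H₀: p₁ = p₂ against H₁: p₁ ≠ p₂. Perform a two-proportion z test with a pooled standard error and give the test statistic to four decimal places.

p̂₁ = 675/2303 = 0.293096, p̂₂ = 449/1769 = 0.253816.
Pooled p̂ = (675+449)/(2303+1769) = 1124/4072 = 0.276031.
SE = √(p̂(1−p̂)(1/n₁+1/n₂)) = √(0.276031·0.723969·0.000999507) = √(0.00019974) = 0.014133.
z = (0.293096 − 0.253816)/0.014133 = 0.039280/0.014133 = 2.7793.

z = 2.7793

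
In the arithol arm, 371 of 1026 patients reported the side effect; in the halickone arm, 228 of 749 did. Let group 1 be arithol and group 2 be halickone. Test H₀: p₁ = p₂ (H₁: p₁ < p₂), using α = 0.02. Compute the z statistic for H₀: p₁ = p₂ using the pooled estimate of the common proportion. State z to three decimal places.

p̂₁ = 371/1026 = 0.36160, p̂₂ = 228/749 = 0.30441.
Pooled p̂ = (371+228)/(1026+749) = 599/1775 = 0.33746.
SE = √(0.223582 × 0.00230977) = 0.02272.
z = (0.36160 − 0.30441)/0.02272 = 0.05719/0.02272 = 2.517.
p-value = P(Z < 2.517) ≈ 0.9941, so at α = 0.02 we fail to reject H₀.

z = 2.517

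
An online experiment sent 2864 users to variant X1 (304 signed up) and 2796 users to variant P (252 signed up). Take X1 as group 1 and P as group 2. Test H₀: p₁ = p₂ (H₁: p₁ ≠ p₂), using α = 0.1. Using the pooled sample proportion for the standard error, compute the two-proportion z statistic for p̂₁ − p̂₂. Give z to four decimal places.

p̂₁ = 304/2864 ≈ 0.1061453, p̂₂ = 252/2796 ≈ 0.0901288.
Pooled p̂ = (304+252)/(2864+2796) = 556/5660 = 0.0982332.
SE = √(0.0885835 × 0.000706816) = 0.0079128.
z = (0.1061453 − 0.0901288)/0.0079128 = 0.0160165/0.0079128 = 2.0241.
p-value = 2·P(Z > 2.024) ≈ 0.0430; since p < α = 0.1, reject H₀.

z = 2.0241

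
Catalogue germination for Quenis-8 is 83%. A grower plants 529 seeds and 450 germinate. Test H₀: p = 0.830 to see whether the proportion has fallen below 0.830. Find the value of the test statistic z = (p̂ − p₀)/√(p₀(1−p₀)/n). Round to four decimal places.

z = 1.2651

p̂ = 450/529 ≈ 0.850662.
SE = √(p₀(1−p₀)/n) = √(0.1411/529) = 0.016332.
z = (0.850662 − 0.83)/0.016332 = 0.020662/0.016332 = 1.2651.
p-value = P(Z < 1.265) ≈ 0.8971.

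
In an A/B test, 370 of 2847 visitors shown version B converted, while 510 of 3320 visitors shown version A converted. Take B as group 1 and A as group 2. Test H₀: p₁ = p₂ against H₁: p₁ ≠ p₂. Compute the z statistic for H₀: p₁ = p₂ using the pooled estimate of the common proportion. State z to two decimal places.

z = -2.65

p̂₁ = 370/2847 = 0.1300, p̂₂ = 510/3320 = 0.1536.
Pooled p̂ = (370+510)/(2847+3320) = 880/6167 = 0.1427.
SE = √(p̂(1−p̂)(1/n₁+1/n₂)) = √(0.1427·0.8573·0.000652452) = √(7.98165e-05) = 0.0089.
z = (0.1300 − 0.1536)/0.0089 = -0.0236/0.0089 = -2.65.
p-value = 2·P(Z > 2.648) ≈ 0.0081.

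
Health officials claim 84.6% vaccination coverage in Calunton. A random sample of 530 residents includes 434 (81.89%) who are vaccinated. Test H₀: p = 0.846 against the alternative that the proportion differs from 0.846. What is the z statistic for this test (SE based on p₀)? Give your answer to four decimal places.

p̂ = 434/530 ≈ 0.818868.
Standard error under H₀: √(0.846×0.154/530) = 0.015679.
z = (0.818868 − 0.846)/0.015679 = -0.027132/0.015679 = -1.7305.

z = -1.7305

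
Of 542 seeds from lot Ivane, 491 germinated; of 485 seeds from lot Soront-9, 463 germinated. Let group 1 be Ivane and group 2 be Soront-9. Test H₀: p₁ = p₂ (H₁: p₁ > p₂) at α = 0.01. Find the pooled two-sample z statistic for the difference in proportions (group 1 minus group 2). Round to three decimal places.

p̂₁ = 491/542 = 0.905904, p̂₂ = 463/485 = 0.954639.
Pooled p̂ = (491+463)/(542+485) = 954/1027 = 0.928919.
SE = √(p̂(1−p̂)(1/n₁+1/n₂)) = √(0.928919·0.071081·0.00390687) = √(0.000257964) = 0.016061.
z = (0.905904 − 0.954639)/0.016061 = -0.048735/0.016061 = -3.034.
p-value = P(Z > -3.034) ≈ 0.9988, so at α = 0.01 we fail to reject H₀.

z = -3.034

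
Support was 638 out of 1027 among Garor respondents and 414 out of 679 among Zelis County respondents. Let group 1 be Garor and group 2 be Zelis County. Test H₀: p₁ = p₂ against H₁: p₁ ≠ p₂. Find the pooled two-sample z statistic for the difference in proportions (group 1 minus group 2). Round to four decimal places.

z = 0.4785

p̂₁ = 638/1027 ≈ 0.621227, p̂₂ = 414/679 ≈ 0.609720.
Pooled p̂ = (638+414)/(1027+679) = 1052/1706 = 0.616647.
SE = √(0.236393 × 0.00244646) = 0.024048.
z = (0.621227 − 0.609720)/0.024048 = 0.011507/0.024048 = 0.4785.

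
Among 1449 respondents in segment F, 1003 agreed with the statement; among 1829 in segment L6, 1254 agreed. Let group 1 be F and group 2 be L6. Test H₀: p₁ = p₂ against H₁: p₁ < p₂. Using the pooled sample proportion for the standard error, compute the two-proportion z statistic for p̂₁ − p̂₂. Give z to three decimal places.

p̂₁ = 1003/1449 ≈ 0.69220, p̂₂ = 1254/1829 ≈ 0.68562.
Pooled p̂ = (1003+1254)/(1449+1829) = 2257/3278 = 0.68853.
SE = √(p̂(1−p̂)(1/n₁+1/n₂)) = √(0.68853·0.31147·0.00123688) = √(0.000265257) = 0.01629.
z = (0.69220 − 0.68562)/0.01629 = 0.00658/0.01629 = 0.404.
p-value = P(Z < 0.404) ≈ 0.6569.

z = 0.404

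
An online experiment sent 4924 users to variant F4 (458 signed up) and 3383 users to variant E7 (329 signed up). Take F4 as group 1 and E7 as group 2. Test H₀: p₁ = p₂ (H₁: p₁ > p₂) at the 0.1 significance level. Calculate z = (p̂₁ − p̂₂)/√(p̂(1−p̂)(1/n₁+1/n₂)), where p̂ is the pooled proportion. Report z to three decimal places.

z = -0.648

p̂₁ = 458/4924 ≈ 0.09301, p̂₂ = 329/3383 ≈ 0.09725.
Pooled p̂ = (458+329)/(4924+3383) = 787/8307 = 0.09474.
SE = √(0.0857638 × 0.000498683) = 0.00654.
z = (0.09301 − 0.09725)/0.00654 = -0.00424/0.00654 = -0.648.
p-value = P(Z > -0.648) ≈ 0.7415; since p > α = 0.1, fail to reject H₀.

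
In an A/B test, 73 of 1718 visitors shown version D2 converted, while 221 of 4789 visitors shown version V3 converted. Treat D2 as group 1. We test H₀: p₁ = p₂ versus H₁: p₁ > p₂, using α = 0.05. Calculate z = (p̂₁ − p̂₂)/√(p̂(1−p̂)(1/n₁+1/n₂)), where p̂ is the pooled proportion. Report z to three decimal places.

p̂₁ = 73/1718 = 0.042491, p̂₂ = 221/4789 = 0.046147.
Pooled p̂ = (73+221)/(1718+4789) = 294/6507 = 0.045182.
SE = √(p̂(1−p̂)(1/n₁+1/n₂)) = √(0.045182·0.954818·0.000790884) = √(3.41193e-05) = 0.005841.
z = (0.042491 − 0.046147)/0.005841 = -0.003656/0.005841 = -0.626.
p-value = P(Z > -0.626) ≈ 0.7343; since p > α = 0.05, fail to reject H₀.

z = -0.626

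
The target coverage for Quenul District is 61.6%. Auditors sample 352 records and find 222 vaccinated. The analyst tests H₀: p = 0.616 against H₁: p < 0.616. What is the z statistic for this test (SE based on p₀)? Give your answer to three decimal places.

z = 0.566

p̂ = 222/352 = 0.63068.
Standard error under H₀: √(0.616×0.384/352) = 0.02592.
z = (0.63068 − 0.616)/0.02592 = 0.01468/0.02592 = 0.566.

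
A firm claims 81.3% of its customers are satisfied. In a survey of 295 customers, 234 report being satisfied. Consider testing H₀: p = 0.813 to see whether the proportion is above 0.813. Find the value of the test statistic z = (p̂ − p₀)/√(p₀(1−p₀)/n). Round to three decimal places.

p̂ = 234/295 = 0.79322.
Under H₀, SE = √(0.813·0.187/295) = √(0.000515359) = 0.02270.
z = (0.79322 − 0.813)/0.02270 = -0.01978/0.02270 = -0.871.

z = -0.871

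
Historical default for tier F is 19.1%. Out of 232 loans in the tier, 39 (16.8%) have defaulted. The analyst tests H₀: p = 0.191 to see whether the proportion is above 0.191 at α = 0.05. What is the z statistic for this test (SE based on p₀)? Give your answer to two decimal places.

p̂ = 39/232 = 0.1681.
Under H₀, SE = √(0.191·0.809/232) = √(0.00066603) = 0.0258.
z = (0.1681 − 0.191)/0.0258 = -0.0229/0.0258 = -0.89.
p-value = P(Z > -0.887) ≈ 0.8125; since p > α = 0.05, fail to reject H₀.

z = -0.89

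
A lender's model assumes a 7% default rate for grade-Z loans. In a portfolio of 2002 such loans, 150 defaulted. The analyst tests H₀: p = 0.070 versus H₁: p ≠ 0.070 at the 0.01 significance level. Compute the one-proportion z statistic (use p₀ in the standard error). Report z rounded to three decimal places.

z = 0.864

p̂ = 150/2002 = 0.074925.
Standard error under H₀: √(0.07×0.93/2002) = 0.005702.
z = (0.074925 − 0.07)/0.005702 = 0.004925/0.005702 = 0.864.
p-value = 2·P(Z > 0.864) ≈ 0.3878, so at α = 0.01 we fail to reject H₀.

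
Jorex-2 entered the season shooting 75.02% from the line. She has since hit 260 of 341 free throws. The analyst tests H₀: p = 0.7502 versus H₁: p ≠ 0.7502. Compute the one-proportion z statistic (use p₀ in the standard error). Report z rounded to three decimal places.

z = 0.523

p̂ = 260/341 ≈ 0.76246.
Standard error under H₀: √(0.7502×0.2498/341) = 0.02344.
z = (0.76246 − 0.7502)/0.02344 = 0.01226/0.02344 = 0.523.
Two-sided p-value ≈ 2·Φ(−0.523) = 0.6009.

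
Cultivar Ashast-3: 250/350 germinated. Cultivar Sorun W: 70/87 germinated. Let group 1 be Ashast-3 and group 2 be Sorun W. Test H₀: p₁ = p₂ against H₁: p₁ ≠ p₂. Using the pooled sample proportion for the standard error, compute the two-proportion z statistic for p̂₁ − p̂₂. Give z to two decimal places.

p̂₁ = 250/350 ≈ 0.7143, p̂₂ = 70/87 ≈ 0.8046.
Pooled p̂ = (250+70)/(350+87) = 320/437 = 0.7323.
SE = √(p̂(1−p̂)(1/n₁+1/n₂)) = √(0.7323·0.2677·0.0143514) = √(0.00281363) = 0.0530.
z = (0.7143 − 0.8046)/0.0530 = -0.0903/0.0530 = -1.70.
Two-sided p-value ≈ 2·Φ(−1.703) = 0.0886.

z = -1.70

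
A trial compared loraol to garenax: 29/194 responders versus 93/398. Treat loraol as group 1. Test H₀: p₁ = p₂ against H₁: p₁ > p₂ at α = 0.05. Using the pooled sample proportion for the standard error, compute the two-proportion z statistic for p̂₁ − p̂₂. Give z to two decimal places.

p̂₁ = 29/194 ≈ 0.1495, p̂₂ = 93/398 ≈ 0.2337.
Pooled p̂ = (29+93)/(194+398) = 122/592 = 0.2061.
SE = √(p̂(1−p̂)(1/n₁+1/n₂)) = √(0.2061·0.7939·0.0076672) = √(0.00125444) = 0.0354.
z = (0.1495 − 0.2337)/0.0354 = -0.0842/0.0354 = -2.38.
p-value = P(Z > -2.377) ≈ 0.9913; since p > α = 0.05, fail to reject H₀.

z = -2.38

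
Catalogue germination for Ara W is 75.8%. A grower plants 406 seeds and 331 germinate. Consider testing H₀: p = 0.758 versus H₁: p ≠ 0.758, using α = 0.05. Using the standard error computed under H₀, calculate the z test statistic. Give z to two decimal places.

z = 2.69

p̂ = 331/406 = 0.8153.
SE = √(p₀(1−p₀)/n) = √(0.18344/406) = 0.0213.
z = (0.8153 − 0.758)/0.0213 = 0.0573/0.0213 = 2.69.
Two-sided p-value ≈ 2·Φ(−2.694) = 0.0071; since p < α = 0.05, reject H₀.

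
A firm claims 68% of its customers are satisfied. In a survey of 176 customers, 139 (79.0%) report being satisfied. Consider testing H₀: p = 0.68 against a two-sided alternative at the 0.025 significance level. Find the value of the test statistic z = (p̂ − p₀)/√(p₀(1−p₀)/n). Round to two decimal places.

z = 3.12

p̂ = 139/176 ≈ 0.7898.
Standard error under H₀: √(0.68×0.32/176) = 0.0352.
z = (0.7898 − 0.68)/0.0352 = 0.1098/0.0352 = 3.12.
p-value = 2·P(Z > 3.122) ≈ 0.0018; since p < α = 0.025, reject H₀.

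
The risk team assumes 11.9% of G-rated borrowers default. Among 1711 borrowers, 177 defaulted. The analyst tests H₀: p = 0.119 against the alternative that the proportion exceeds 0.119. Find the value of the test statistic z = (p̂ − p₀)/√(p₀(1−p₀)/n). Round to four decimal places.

z = -1.9867

p̂ = 177/1711 ≈ 0.103448.
SE = √(p₀(1−p₀)/n) = √(0.10484/1711) = 0.007828.
z = (0.103448 − 0.119)/0.007828 = -0.015552/0.007828 = -1.9867.
p-value = P(Z > -1.987) ≈ 0.9765.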